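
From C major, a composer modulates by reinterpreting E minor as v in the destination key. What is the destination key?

A minor

The numeral v denotes a minor triad on scale degree 5. With E on degree 5, the tonic of the new key is A.
Degree 5 carries a minor triad in natural-minor keys, so the destination is A minor.
Check: the diatonic triads of A minor (natural minor) are Am (i), Bdim (ii°), C (III), Dm (iv), Em (v), F (VI), G (VII) — E minor is indeed v.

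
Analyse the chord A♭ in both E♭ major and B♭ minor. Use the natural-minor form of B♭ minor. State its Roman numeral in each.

The scale of E♭ major is E♭ F G A♭ B♭ C D; A♭ is degree 4, and the triad built there (A♭-C-E♭) is major, so it is IV.
The scale of B♭ minor (natural minor) is B♭ C D♭ E♭ F G♭ A♭; A♭ is degree 7, and the triad built there (A♭-C-E♭) is major, so it is VII.

IV in E♭ major; VII in B♭ minor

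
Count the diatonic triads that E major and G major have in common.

Diatonic triads of E major: E (I), F#m (ii), G#m (iii), A (IV), B (V), C#m (vi), D#dim (vii°).
Diatonic triads of G major: G (I), Am (ii), Bm (iii), C (IV), D (V), Em (vi), F#dim (vii°).
No triad has the same root and quality in both keys.

0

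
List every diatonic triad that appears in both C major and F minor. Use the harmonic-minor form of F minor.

Triads in C major: C (I), Dm (ii), Em (iii), F (IV), G (V), Am (vi), Bdim (vii°).
Triads in F minor (harmonic minor): Fm (i), Gdim (ii°), A♭aug (III+), B♭m (iv), C (V), D♭ (VI), Edim (vii°).
Shared triads with their functions: C (I in C major, V in F minor).

C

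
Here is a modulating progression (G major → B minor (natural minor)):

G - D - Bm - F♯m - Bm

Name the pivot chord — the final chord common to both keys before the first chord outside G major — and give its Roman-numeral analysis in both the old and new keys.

Bm — iii in G major, i in B minor

Chords diatonic to G major: G, Am, Bm, C, D, Em, F♯dim.
Reading the progression, the first chord not in that set is F♯m, so the modulation leaves G major there.
The chord immediately before F♯m is Bm, which is diatonic to both keys: iii in G major and i in B minor.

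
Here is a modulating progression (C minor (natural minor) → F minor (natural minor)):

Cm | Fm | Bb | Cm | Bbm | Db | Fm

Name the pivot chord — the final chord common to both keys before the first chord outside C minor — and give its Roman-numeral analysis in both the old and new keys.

Cm — i in C minor, v in F minor

Chords diatonic to C minor: Cm, Ddim, Eb, Fm, Gm, Ab, Bb.
Reading the progression, the first chord not in that set is Bbm, so the modulation leaves C minor there.
The chord immediately before Bbm is Cm, which is diatonic to both keys: i in C minor and v in F minor.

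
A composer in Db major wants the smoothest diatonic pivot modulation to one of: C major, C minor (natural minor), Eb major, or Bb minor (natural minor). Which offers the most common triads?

Triads of Db major: Db major (I), Eb minor (ii), F minor (iii), Gb major (IV), Ab major (V), Bb minor (vi), C diminished (vii°).
C major shares 0: none.
C minor (natural minor) shares 2: Fm, Ab.
Eb major shares 2: Fm, Ab.
Bb minor (natural minor) shares 7: Db, Ebm, Fm, Gb, Ab, Bbm, Cdim.
The most common triads (7) are shared with Bb minor.

Bb minor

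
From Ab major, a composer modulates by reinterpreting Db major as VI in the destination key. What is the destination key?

F minor

The numeral VI denotes a major triad on scale degree 6. With Db on degree 6, the tonic of the new key is F.
Degree 6 carries a major triad in minor keys, so the destination is F minor.
Check: the diatonic triads of F minor (natural minor) are Fm (i), Gdim (ii°), Ab (III), Bbm (iv), Cm (v), Db (VI), Eb (VII) — Db major is indeed VI.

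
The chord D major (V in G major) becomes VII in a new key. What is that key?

E minor

The numeral VII denotes a major triad on scale degree 7. With D on degree 7, the tonic of the new key is E.
Degree 7 carries a major triad in natural-minor keys, so the destination is E minor.
Check: the diatonic triads of E minor (natural minor) are Em (i), F#dim (ii°), G (III), Am (iv), Bm (v), C (VI), D (VII) — D major is indeed VII.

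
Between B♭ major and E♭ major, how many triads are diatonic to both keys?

4

Diatonic triads of B♭ major: B♭ (I), Cm (ii), Dm (iii), E♭ (IV), F (V), Gm (vi), Adim (vii°).
Diatonic triads of E♭ major: E♭ (I), Fm (ii), Gm (iii), A♭ (IV), B♭ (V), Cm (vi), Ddim (vii°).
Matching root and quality in both lists: B♭, Cm, E♭, Gm.
That gives 4 common triads.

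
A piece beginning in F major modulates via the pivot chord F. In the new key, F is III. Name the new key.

The numeral III denotes a major triad on scale degree 3. With F on degree 3, the tonic of the new key is D.
Degree 3 carries a major triad in natural-minor keys, so the destination is D minor.
Check: the diatonic triads of D minor (natural minor) are Dm (i), Edim (ii°), F (III), Gm (iv), Am (v), Bb (VI), C (VII) — F is indeed III.

D minor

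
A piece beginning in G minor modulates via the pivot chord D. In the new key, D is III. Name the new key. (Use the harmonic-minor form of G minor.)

B minor

The numeral III denotes a major triad on scale degree 3. With D on degree 3, the tonic of the new key is B.
Degree 3 carries a major triad in natural-minor keys, so the destination is B minor.
Check: the diatonic triads of B minor (natural minor) are Bm (i), C#dim (ii°), D (III), Em (iv), F#m (v), G (VI), A (VII) — D is indeed III.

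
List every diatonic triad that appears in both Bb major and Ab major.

Cm, Eb

Triads in Bb major: Bb major (I), C minor (ii), D minor (iii), Eb major (IV), F major (V), G minor (vi), A diminished (vii°).
Triads in Ab major: Ab major (I), Bb minor (ii), C minor (iii), Db major (IV), Eb major (V), F minor (vi), G diminished (vii°).
Shared triads with their functions: C minor (ii in Bb major, iii in Ab major); Eb major (IV in Bb major, V in Ab major).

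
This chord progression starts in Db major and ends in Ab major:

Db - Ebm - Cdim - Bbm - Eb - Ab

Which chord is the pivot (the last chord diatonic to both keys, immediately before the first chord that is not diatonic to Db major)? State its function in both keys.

Chords diatonic to Db major: Db, Ebm, Fm, Gb, Ab, Bbm, Cdim.
Reading the progression, the first chord not in that set is Eb, so the modulation leaves Db major there.
The chord immediately before Eb is Bbm, which is diatonic to both keys: vi in Db major and ii in Ab major.

Bbm — vi in Db major, ii in Ab major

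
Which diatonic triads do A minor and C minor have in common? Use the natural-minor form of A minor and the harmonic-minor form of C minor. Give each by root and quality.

Triads in A minor (natural minor): Am (i), Bdim (ii°), C (III), Dm (iv), Em (v), F (VI), G (VII).
Triads in C minor (harmonic minor): Cm (i), Ddim (ii°), Ebaug (III+), Fm (iv), G (V), Ab (VI), Bdim (vii°).
Shared triads with their functions: Bdim (ii° in A minor, vii° in C minor); G (VII in A minor, V in C minor).

Bdim, G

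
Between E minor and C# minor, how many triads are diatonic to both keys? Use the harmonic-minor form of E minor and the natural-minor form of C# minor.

Diatonic triads of E minor (harmonic minor): E minor (i), F# diminished (ii°), G augmented (III+), A minor (iv), B major (V), C major (VI), D# diminished (vii°).
Diatonic triads of C# minor (natural minor): C# minor (i), D# diminished (ii°), E major (III), F# minor (iv), G# minor (v), A major (VI), B major (VII).
Matching root and quality in both lists: B major, D# diminished.
That gives 2 common triads.

2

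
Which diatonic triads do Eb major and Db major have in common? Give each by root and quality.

Fm, Ab

Triads in Eb major: Eb (I), Fm (ii), Gm (iii), Ab (IV), Bb (V), Cm (vi), Ddim (vii°).
Triads in Db major: Db (I), Ebm (ii), Fm (iii), Gb (IV), Ab (V), Bbm (vi), Cdim (vii°).
Shared triads with their functions: Fm (ii in Eb major, iii in Db major); Ab (IV in Eb major, V in Db major).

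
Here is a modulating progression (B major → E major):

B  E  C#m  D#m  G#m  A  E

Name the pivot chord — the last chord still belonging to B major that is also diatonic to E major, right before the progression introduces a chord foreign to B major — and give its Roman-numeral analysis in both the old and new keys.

Chords diatonic to B major: B, C#m, D#m, E, F#, G#m, A#dim.
Reading the progression, the first chord not in that set is A, so the modulation leaves B major there.
The chord immediately before A is G#m, which is diatonic to both keys: vi in B major and iii in E major.

G#m — vi in B major, iii in E major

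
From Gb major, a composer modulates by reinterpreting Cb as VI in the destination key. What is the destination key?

Eb minor

The numeral VI denotes a major triad on scale degree 6. With Cb on degree 6, the tonic of the new key is Eb.
Degree 6 carries a major triad in minor keys, so the destination is Eb minor.
Check: the diatonic triads of Eb minor (natural minor) are Ebm (i), Fdim (ii°), Gb (III), Abm (iv), Bbm (v), Cb (VI), Db (VII) — Cb is indeed VI.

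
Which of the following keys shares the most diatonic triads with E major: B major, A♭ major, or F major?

B major

Triads of E major: E (I), F♯m (ii), G♯m (iii), A (IV), B (V), C♯m (vi), D♯dim (vii°).
B major shares 4: E, G♯m, B, C♯m.
A♭ major shares 0: none.
F major shares 0: none.
The most common triads (4) are shared with B major.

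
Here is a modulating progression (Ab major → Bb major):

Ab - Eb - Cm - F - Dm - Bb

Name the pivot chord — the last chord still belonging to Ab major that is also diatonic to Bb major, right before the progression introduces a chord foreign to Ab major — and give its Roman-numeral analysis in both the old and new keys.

Cm — iii in Ab major, ii in Bb major

Chords diatonic to Ab major: Ab, Bbm, Cm, Db, Eb, Fm, Gdim.
Reading the progression, the first chord not in that set is F, so the modulation leaves Ab major there.
The chord immediately before F is Cm, which is diatonic to both keys: iii in Ab major and ii in Bb major.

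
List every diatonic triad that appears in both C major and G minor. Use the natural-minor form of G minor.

Triads in C major: C (I), Dm (ii), Em (iii), F (IV), G (V), Am (vi), Bdim (vii°).
Triads in G minor (natural minor): Gm (i), Adim (ii°), Bb (III), Cm (iv), Dm (v), Eb (VI), F (VII).
Shared triads with their functions: Dm (ii in C major, v in G minor); F (IV in C major, VII in G minor).

Dm, F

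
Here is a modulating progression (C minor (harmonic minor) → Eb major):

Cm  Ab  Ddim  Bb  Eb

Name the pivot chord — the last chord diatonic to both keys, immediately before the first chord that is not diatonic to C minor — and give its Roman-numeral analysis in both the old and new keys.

Chords diatonic to C minor: Cm, Ddim, Ebaug, Fm, G, Ab, Bdim.
Reading the progression, the first chord not in that set is Bb, so the modulation leaves C minor there.
The chord immediately before Bb is Ddim, which is diatonic to both keys: ii° in C minor and vii° in Eb major.

Ddim — ii° in C minor, vii° in Eb major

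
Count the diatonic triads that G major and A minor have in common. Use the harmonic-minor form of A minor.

1

Diatonic triads of G major: G (I), Am (ii), Bm (iii), C (IV), D (V), Em (vi), F#dim (vii°).
Diatonic triads of A minor (harmonic minor): Am (i), Bdim (ii°), Caug (III+), Dm (iv), E (V), F (VI), G#dim (vii°).
Matching root and quality in both lists: Am.
That gives 1 common triad.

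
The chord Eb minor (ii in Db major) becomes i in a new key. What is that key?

The numeral i denotes a minor triad on scale degree 1. With Eb on degree 1, the tonic of the new key is Eb.
Degree 1 carries a minor triad in minor keys, so the destination is Eb minor.
Check: the diatonic triads of Eb minor (natural minor) are Ebm (i), Fdim (ii°), Gb (III), Abm (iv), Bbm (v), Cb (VI), Db (VII) — Eb minor is indeed i.

Eb minor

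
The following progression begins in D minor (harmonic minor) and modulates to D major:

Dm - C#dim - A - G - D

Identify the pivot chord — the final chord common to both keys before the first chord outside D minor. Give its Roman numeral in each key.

A — V in D minor, V in D major

Chords diatonic to D minor: Dm, Edim, Faug, Gm, A, Bb, C#dim.
Reading the progression, the first chord not in that set is G, so the modulation leaves D minor there.
The chord immediately before G is A, which is diatonic to both keys: V in D minor and V in D major.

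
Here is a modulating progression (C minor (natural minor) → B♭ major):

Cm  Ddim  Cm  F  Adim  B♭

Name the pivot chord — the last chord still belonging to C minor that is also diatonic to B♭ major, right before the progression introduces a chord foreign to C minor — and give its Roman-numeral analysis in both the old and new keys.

Chords diatonic to C minor: Cm, Ddim, E♭, Fm, Gm, A♭, B♭.
Reading the progression, the first chord not in that set is F, so the modulation leaves C minor there.
The chord immediately before F is Cm, which is diatonic to both keys: i in C minor and ii in B♭ major.

Cm — i in C minor, ii in B♭ major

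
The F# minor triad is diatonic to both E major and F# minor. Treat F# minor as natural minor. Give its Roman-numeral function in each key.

The scale of E major is E F# G# A B C# D#; F# is degree 2, and the triad built there (F#-A-C#) is minor, so it is ii.
The scale of F# minor (natural minor) is F# G# A B C# D E; F# is degree 1, and the triad built there (F#-A-C#) is minor, so it is i.

ii in E major; i in F# minor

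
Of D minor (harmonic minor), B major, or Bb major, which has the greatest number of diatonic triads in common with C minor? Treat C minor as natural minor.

Bb major

Triads of C minor (natural minor): Cm (i), Ddim (ii°), Eb (III), Fm (iv), Gm (v), Ab (VI), Bb (VII).
D minor (harmonic minor) shares 2: Gm, Bb.
B major shares 0: none.
Bb major shares 4: Cm, Eb, Gm, Bb.
The most common triads (4) are shared with Bb major.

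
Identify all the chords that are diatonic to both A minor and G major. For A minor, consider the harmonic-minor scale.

Am

Triads in A minor (harmonic minor): Am (i), Bdim (ii°), Caug (III+), Dm (iv), E (V), F (VI), G#dim (vii°).
Triads in G major: G (I), Am (ii), Bm (iii), C (IV), D (V), Em (vi), F#dim (vii°).
Shared triads with their functions: Am (i in A minor, ii in G major).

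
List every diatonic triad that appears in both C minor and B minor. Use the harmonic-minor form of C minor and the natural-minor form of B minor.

Triads in C minor (harmonic minor): Cm (i), Ddim (ii°), Ebaug (III+), Fm (iv), G (V), Ab (VI), Bdim (vii°).
Triads in B minor (natural minor): Bm (i), C#dim (ii°), D (III), Em (iv), F#m (v), G (VI), A (VII).
Shared triads with their functions: G (V in C minor, VI in B minor).

G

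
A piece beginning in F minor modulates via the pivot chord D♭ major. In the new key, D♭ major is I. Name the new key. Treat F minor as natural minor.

The numeral I denotes a major triad on scale degree 1. With D♭ on degree 1, the tonic of the new key is D♭.
Degree 1 carries a major triad in major keys, so the destination is D♭ major.
Check: the diatonic triads of D♭ major are D♭ (I), E♭m (ii), Fm (iii), G♭ (IV), A♭ (V), B♭m (vi), Cdim (vii°) — D♭ major is indeed I.

D♭ major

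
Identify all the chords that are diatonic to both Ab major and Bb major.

Triads in Ab major: Ab major (I), Bb minor (ii), C minor (iii), Db major (IV), Eb major (V), F minor (vi), G diminished (vii°).
Triads in Bb major: Bb major (I), C minor (ii), D minor (iii), Eb major (IV), F major (V), G minor (vi), A diminished (vii°).
Shared triads with their functions: C minor (iii in Ab major, ii in Bb major); Eb major (V in Ab major, IV in Bb major).

Cm, Eb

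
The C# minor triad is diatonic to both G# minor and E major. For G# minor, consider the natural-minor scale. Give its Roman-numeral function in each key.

iv in G# minor; vi in E major

The scale of G# minor (natural minor) is G# A# B C# D# E F#; C# is degree 4, and the triad built there (C#-E-G#) is minor, so it is iv.
The scale of E major is E F# G# A B C# D#; C# is degree 6, and the triad built there (C#-E-G#) is minor, so it is vi.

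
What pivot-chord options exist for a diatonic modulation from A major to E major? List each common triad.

Triads in A major: A (I), Bm (ii), C#m (iii), D (IV), E (V), F#m (vi), G#dim (vii°).
Triads in E major: E (I), F#m (ii), G#m (iii), A (IV), B (V), C#m (vi), D#dim (vii°).
Shared triads with their functions: A (I in A major, IV in E major); C#m (iii in A major, vi in E major); E (V in A major, I in E major); F#m (vi in A major, ii in E major).

A, C#m, E, F#m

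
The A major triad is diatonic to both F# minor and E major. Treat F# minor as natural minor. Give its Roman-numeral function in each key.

The scale of F# minor (natural minor) is F# G# A B C# D E; A is degree 3, and the triad built there (A-C#-E) is major, so it is III.
The scale of E major is E F# G# A B C# D#; A is degree 4, and the triad built there (A-C#-E) is major, so it is IV.

III in F# minor; IV in E major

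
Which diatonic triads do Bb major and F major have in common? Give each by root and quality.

Triads in Bb major: Bb major (I), C minor (ii), D minor (iii), Eb major (IV), F major (V), G minor (vi), A diminished (vii°).
Triads in F major: F major (I), G minor (ii), A minor (iii), Bb major (IV), C major (V), D minor (vi), E diminished (vii°).
Shared triads with their functions: Bb major (I in Bb major, IV in F major); D minor (iii in Bb major, vi in F major); F major (V in Bb major, I in F major); G minor (vi in Bb major, ii in F major).

Bb, Dm, F, Gm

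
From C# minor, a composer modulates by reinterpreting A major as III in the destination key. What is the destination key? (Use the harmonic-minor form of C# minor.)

F# minor

The numeral III denotes a major triad on scale degree 3. With A on degree 3, the tonic of the new key is F#.
Degree 3 carries a major triad in natural-minor keys, so the destination is F# minor.
Check: the diatonic triads of F# minor (natural minor) are F#m (i), G#dim (ii°), A (III), Bm (iv), C#m (v), D (VI), E (VII) — A major is indeed III.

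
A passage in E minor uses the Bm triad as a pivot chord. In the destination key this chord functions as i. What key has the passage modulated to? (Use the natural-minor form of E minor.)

B minor

The numeral i denotes a minor triad on scale degree 1. With B on degree 1, the tonic of the new key is B.
Degree 1 carries a minor triad in minor keys, so the destination is B minor.
Check: the diatonic triads of B minor (natural minor) are Bm (i), C#dim (ii°), D (III), Em (iv), F#m (v), G (VI), A (VII) — Bm is indeed i.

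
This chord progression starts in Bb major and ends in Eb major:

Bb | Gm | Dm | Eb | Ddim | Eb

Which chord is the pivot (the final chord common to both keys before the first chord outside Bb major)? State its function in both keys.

Chords diatonic to Bb major: Bb, Cm, Dm, Eb, F, Gm, Adim.
Reading the progression, the first chord not in that set is Ddim, so the modulation leaves Bb major there.
The chord immediately before Ddim is Eb, which is diatonic to both keys: IV in Bb major and I in Eb major.

Eb — IV in Bb major, I in Eb major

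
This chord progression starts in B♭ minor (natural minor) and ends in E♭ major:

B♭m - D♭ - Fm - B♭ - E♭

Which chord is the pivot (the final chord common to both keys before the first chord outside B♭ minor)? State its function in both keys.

Fm — v in B♭ minor, ii in E♭ major

Chords diatonic to B♭ minor: B♭m, Cdim, D♭, E♭m, Fm, G♭, A♭.
Reading the progression, the first chord not in that set is B♭, so the modulation leaves B♭ minor there.
The chord immediately before B♭ is Fm, which is diatonic to both keys: v in B♭ minor and ii in E♭ major.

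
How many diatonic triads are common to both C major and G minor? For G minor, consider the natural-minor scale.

Diatonic triads of C major: C major (I), D minor (ii), E minor (iii), F major (IV), G major (V), A minor (vi), B diminished (vii°).
Diatonic triads of G minor (natural minor): G minor (i), A diminished (ii°), Bb major (III), C minor (iv), D minor (v), Eb major (VI), F major (VII).
Matching root and quality in both lists: D minor, F major.
That gives 2 common triads.

2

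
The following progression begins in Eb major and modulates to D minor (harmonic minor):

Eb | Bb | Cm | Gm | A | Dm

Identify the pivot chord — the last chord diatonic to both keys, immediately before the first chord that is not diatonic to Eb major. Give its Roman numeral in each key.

Gm — iii in Eb major, iv in D minor

Chords diatonic to Eb major: Eb, Fm, Gm, Ab, Bb, Cm, Ddim.
Reading the progression, the first chord not in that set is A, so the modulation leaves Eb major there.
The chord immediately before A is Gm, which is diatonic to both keys: iii in Eb major and iv in D minor.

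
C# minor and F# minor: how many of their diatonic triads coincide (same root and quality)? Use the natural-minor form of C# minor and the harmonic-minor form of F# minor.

1

Diatonic triads of C# minor (natural minor): C#m (i), D#dim (ii°), E (III), F#m (iv), G#m (v), A (VI), B (VII).
Diatonic triads of F# minor (harmonic minor): F#m (i), G#dim (ii°), Aaug (III+), Bm (iv), C# (V), D (VI), E#dim (vii°).
Matching root and quality in both lists: F#m.
That gives 1 common triad.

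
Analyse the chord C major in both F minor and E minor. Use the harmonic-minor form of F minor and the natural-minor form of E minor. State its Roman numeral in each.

The scale of F minor (harmonic minor) is F G Ab Bb C Db E; C is degree 5, and the triad built there (C-E-G) is major, so it is V.
The scale of E minor (natural minor) is E F# G A B C D; C is degree 6, and the triad built there (C-E-G) is major, so it is VI.

V in F minor; VI in E minor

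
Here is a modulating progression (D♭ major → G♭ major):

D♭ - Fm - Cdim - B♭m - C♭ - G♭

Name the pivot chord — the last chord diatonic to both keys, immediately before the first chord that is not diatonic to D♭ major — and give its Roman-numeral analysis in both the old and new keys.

B♭m — vi in D♭ major, iii in G♭ major

Chords diatonic to D♭ major: D♭, E♭m, Fm, G♭, A♭, B♭m, Cdim.
Reading the progression, the first chord not in that set is C♭, so the modulation leaves D♭ major there.
The chord immediately before C♭ is B♭m, which is diatonic to both keys: vi in D♭ major and iii in G♭ major.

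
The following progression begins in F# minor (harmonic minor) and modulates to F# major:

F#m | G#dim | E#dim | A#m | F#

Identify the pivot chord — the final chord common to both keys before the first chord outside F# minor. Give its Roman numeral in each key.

E#dim — vii° in F# minor, vii° in F# major

Chords diatonic to F# minor: F#m, G#dim, Aaug, Bm, C#, D, E#dim.
Reading the progression, the first chord not in that set is A#m, so the modulation leaves F# minor there.
The chord immediately before A#m is E#dim, which is diatonic to both keys: vii° in F# minor and vii° in F# major.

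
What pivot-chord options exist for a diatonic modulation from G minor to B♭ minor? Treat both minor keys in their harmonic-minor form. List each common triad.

Adim

Triads in G minor (harmonic minor): G minor (i), A diminished (ii°), B♭ augmented (III+), C minor (iv), D major (V), E♭ major (VI), F♯ diminished (vii°).
Triads in B♭ minor (harmonic minor): B♭ minor (i), C diminished (ii°), D♭ augmented (III+), E♭ minor (iv), F major (V), G♭ major (VI), A diminished (vii°).
Shared triads with their functions: A diminished (ii° in G minor, vii° in B♭ minor).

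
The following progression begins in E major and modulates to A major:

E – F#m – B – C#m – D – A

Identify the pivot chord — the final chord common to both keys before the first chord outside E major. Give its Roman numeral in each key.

C#m — vi in E major, iii in A major

Chords diatonic to E major: E, F#m, G#m, A, B, C#m, D#dim.
Reading the progression, the first chord not in that set is D, so the modulation leaves E major there.
The chord immediately before D is C#m, which is diatonic to both keys: vi in E major and iii in A major.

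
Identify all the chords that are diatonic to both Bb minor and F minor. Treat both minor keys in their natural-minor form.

Triads in Bb minor (natural minor): Bbm (i), Cdim (ii°), Db (III), Ebm (iv), Fm (v), Gb (VI), Ab (VII).
Triads in F minor (natural minor): Fm (i), Gdim (ii°), Ab (III), Bbm (iv), Cm (v), Db (VI), Eb (VII).
Shared triads with their functions: Bbm (i in Bb minor, iv in F minor); Db (III in Bb minor, VI in F minor); Fm (v in Bb minor, i in F minor); Ab (VII in Bb minor, III in F minor).

Bbm, Db, Fm, Ab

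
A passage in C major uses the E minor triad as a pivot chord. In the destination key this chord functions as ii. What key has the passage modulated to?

The numeral ii denotes a minor triad on scale degree 2. With E on degree 2, the tonic of the new key is D.
Degree 2 carries a minor triad in major keys, so the destination is D major.
Check: the diatonic triads of D major are D (I), Em (ii), F♯m (iii), G (IV), A (V), Bm (vi), C♯dim (vii°) — E minor is indeed ii.

D major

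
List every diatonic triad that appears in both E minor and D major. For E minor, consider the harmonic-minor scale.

Em

Triads in E minor (harmonic minor): Em (i), F#dim (ii°), Gaug (III+), Am (iv), B (V), C (VI), D#dim (vii°).
Triads in D major: D (I), Em (ii), F#m (iii), G (IV), A (V), Bm (vi), C#dim (vii°).
Shared triads with their functions: Em (i in E minor, ii in D major).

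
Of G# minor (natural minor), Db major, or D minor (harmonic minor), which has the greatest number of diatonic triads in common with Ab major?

Triads of Ab major: Ab (I), Bbm (ii), Cm (iii), Db (IV), Eb (V), Fm (vi), Gdim (vii°).
G# minor (natural minor) shares 0: none.
Db major shares 4: Ab, Bbm, Db, Fm.
D minor (harmonic minor) shares 0: none.
The most common triads (4) are shared with Db major.

Db major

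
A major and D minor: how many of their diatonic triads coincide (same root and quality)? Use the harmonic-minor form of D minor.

Diatonic triads of A major: A major (I), B minor (ii), C# minor (iii), D major (IV), E major (V), F# minor (vi), G# diminished (vii°).
Diatonic triads of D minor (harmonic minor): D minor (i), E diminished (ii°), F augmented (III+), G minor (iv), A major (V), Bb major (VI), C# diminished (vii°).
Matching root and quality in both lists: A major.
That gives 1 common triad.

1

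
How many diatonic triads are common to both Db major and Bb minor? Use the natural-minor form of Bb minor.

7

Diatonic triads of Db major: Db (I), Ebm (ii), Fm (iii), Gb (IV), Ab (V), Bbm (vi), Cdim (vii°).
Diatonic triads of Bb minor (natural minor): Bbm (i), Cdim (ii°), Db (III), Ebm (iv), Fm (v), Gb (VI), Ab (VII).
Matching root and quality in both lists: Db, Ebm, Fm, Gb, Ab, Bbm, Cdim.
That gives 7 common triads.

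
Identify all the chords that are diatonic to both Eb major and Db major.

Fm, Ab

Triads in Eb major: Eb (I), Fm (ii), Gm (iii), Ab (IV), Bb (V), Cm (vi), Ddim (vii°).
Triads in Db major: Db (I), Ebm (ii), Fm (iii), Gb (IV), Ab (V), Bbm (vi), Cdim (vii°).
Shared triads with their functions: Fm (ii in Eb major, iii in Db major); Ab (IV in Eb major, V in Db major).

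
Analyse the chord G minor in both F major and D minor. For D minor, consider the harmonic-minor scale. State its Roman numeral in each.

ii in F major; iv in D minor

The scale of F major is F G A Bb C D E; G is degree 2, and the triad built there (G-Bb-D) is minor, so it is ii.
The scale of D minor (harmonic minor) is D E F G A Bb C#; G is degree 4, and the triad built there (G-Bb-D) is minor, so it is iv.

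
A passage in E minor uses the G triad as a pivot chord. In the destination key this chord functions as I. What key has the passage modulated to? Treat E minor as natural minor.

The numeral I denotes a major triad on scale degree 1. With G on degree 1, the tonic of the new key is G.
Degree 1 carries a major triad in major keys, so the destination is G major.
Check: the diatonic triads of G major are G (I), Am (ii), Bm (iii), C (IV), D (V), Em (vi), F#dim (vii°) — G is indeed I.

G major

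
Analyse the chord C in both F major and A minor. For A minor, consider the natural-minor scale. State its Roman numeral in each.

V in F major; III in A minor

The scale of F major is F G A B♭ C D E; C is degree 5, and the triad built there (C-E-G) is major, so it is V.
The scale of A minor (natural minor) is A B C D E F G; C is degree 3, and the triad built there (C-E-G) is major, so it is III.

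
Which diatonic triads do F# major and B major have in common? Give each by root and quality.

F#, G#m, B, D#m

Triads in F# major: F# major (I), G# minor (ii), A# minor (iii), B major (IV), C# major (V), D# minor (vi), E# diminished (vii°).
Triads in B major: B major (I), C# minor (ii), D# minor (iii), E major (IV), F# major (V), G# minor (vi), A# diminished (vii°).
Shared triads with their functions: F# major (I in F# major, V in B major); G# minor (ii in F# major, vi in B major); B major (IV in F# major, I in B major); D# minor (vi in F# major, iii in B major).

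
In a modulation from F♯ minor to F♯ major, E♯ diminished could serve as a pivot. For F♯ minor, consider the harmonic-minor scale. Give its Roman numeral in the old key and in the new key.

The scale of F♯ minor (harmonic minor) is F♯ G♯ A B C♯ D E♯; E♯ is degree 7, and the triad built there (E♯-G♯-B) is diminished, so it is vii°.
The scale of F♯ major is F♯ G♯ A♯ B C♯ D♯ E♯; E♯ is degree 7, and the triad built there (E♯-G♯-B) is diminished, so it is vii°.

vii° in F♯ minor; vii° in F♯ major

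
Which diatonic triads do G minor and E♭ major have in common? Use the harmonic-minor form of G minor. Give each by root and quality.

Gm, Cm, E♭

Triads in G minor (harmonic minor): Gm (i), Adim (ii°), B♭aug (III+), Cm (iv), D (V), E♭ (VI), F♯dim (vii°).
Triads in E♭ major: E♭ (I), Fm (ii), Gm (iii), A♭ (IV), B♭ (V), Cm (vi), Ddim (vii°).
Shared triads with their functions: Gm (i in G minor, iii in E♭ major); Cm (iv in G minor, vi in E♭ major); E♭ (VI in G minor, I in E♭ major).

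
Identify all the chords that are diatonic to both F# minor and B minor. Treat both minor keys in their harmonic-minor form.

Bm

Triads in F# minor (harmonic minor): F#m (i), G#dim (ii°), Aaug (III+), Bm (iv), C# (V), D (VI), E#dim (vii°).
Triads in B minor (harmonic minor): Bm (i), C#dim (ii°), Daug (III+), Em (iv), F# (V), G (VI), A#dim (vii°).
Shared triads with their functions: Bm (iv in F# minor, i in B minor).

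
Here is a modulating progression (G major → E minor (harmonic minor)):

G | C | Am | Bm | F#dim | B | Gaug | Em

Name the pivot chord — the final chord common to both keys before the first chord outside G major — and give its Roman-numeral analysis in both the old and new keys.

Chords diatonic to G major: G, Am, Bm, C, D, Em, F#dim.
Reading the progression, the first chord not in that set is B, so the modulation leaves G major there.
The chord immediately before B is F#dim, which is diatonic to both keys: vii° in G major and ii° in E minor.

F#dim — vii° in G major, ii° in E minor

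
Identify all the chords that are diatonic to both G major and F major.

Am, C

Triads in G major: G major (I), A minor (ii), B minor (iii), C major (IV), D major (V), E minor (vi), F♯ diminished (vii°).
Triads in F major: F major (I), G minor (ii), A minor (iii), B♭ major (IV), C major (V), D minor (vi), E diminished (vii°).
Shared triads with their functions: A minor (ii in G major, iii in F major); C major (IV in G major, V in F major).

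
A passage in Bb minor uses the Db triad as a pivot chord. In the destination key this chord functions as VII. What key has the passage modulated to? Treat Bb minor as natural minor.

Eb minor

The numeral VII denotes a major triad on scale degree 7. With Db on degree 7, the tonic of the new key is Eb.
Degree 7 carries a major triad in natural-minor keys, so the destination is Eb minor.
Check: the diatonic triads of Eb minor (natural minor) are Ebm (i), Fdim (ii°), Gb (III), Abm (iv), Bbm (v), Cb (VI), Db (VII) — Db is indeed VII.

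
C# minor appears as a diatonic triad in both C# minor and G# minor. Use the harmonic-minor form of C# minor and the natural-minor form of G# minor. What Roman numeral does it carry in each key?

The scale of C# minor (harmonic minor) is C# D# E F# G# A B#; C# is degree 1, and the triad built there (C#-E-G#) is minor, so it is i.
The scale of G# minor (natural minor) is G# A# B C# D# E F#; C# is degree 4, and the triad built there (C#-E-G#) is minor, so it is iv.

i in C# minor; iv in G# minor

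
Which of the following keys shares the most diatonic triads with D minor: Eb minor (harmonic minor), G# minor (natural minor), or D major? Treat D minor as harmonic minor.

D major

Triads of D minor (harmonic minor): Dm (i), Edim (ii°), Faug (III+), Gm (iv), A (V), Bb (VI), C#dim (vii°).
Eb minor (harmonic minor) shares 1: Bb.
G# minor (natural minor) shares 0: none.
D major shares 2: A, C#dim.
The most common triads (2) are shared with D major.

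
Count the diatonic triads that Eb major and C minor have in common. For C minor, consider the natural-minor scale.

7

Diatonic triads of Eb major: Eb (I), Fm (ii), Gm (iii), Ab (IV), Bb (V), Cm (vi), Ddim (vii°).
Diatonic triads of C minor (natural minor): Cm (i), Ddim (ii°), Eb (III), Fm (iv), Gm (v), Ab (VI), Bb (VII).
Matching root and quality in both lists: Eb, Fm, Gm, Ab, Bb, Cm, Ddim.
That gives 7 common triads.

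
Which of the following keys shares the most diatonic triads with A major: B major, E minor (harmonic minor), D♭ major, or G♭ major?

B major

Triads of A major: A (I), Bm (ii), C♯m (iii), D (IV), E (V), F♯m (vi), G♯dim (vii°).
B major shares 2: C♯m, E.
E minor (harmonic minor) shares 0: none.
D♭ major shares 0: none.
G♭ major shares 0: none.
The most common triads (2) are shared with B major.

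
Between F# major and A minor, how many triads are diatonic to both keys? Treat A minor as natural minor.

0

Diatonic triads of F# major: F# major (I), G# minor (ii), A# minor (iii), B major (IV), C# major (V), D# minor (vi), E# diminished (vii°).
Diatonic triads of A minor (natural minor): A minor (i), B diminished (ii°), C major (III), D minor (iv), E minor (v), F major (VI), G major (VII).
No triad has the same root and quality in both keys.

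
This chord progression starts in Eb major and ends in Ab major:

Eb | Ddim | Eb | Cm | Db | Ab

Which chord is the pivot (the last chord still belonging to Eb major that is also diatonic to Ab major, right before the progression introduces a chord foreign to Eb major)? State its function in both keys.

Cm — vi in Eb major, iii in Ab major

Chords diatonic to Eb major: Eb, Fm, Gm, Ab, Bb, Cm, Ddim.
Reading the progression, the first chord not in that set is Db, so the modulation leaves Eb major there.
The chord immediately before Db is Cm, which is diatonic to both keys: vi in Eb major and iii in Ab major.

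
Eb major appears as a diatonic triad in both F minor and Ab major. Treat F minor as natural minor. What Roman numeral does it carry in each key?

VII in F minor; V in Ab major

The scale of F minor (natural minor) is F G Ab Bb C Db Eb; Eb is degree 7, and the triad built there (Eb-G-Bb) is major, so it is VII.
The scale of Ab major is Ab Bb C Db Eb F G; Eb is degree 5, and the triad built there (Eb-G-Bb) is major, so it is V.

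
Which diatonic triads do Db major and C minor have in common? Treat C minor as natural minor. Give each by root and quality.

Fm, Ab

Triads in Db major: Db (I), Ebm (ii), Fm (iii), Gb (IV), Ab (V), Bbm (vi), Cdim (vii°).
Triads in C minor (natural minor): Cm (i), Ddim (ii°), Eb (III), Fm (iv), Gm (v), Ab (VI), Bb (VII).
Shared triads with their functions: Fm (iii in Db major, iv in C minor); Ab (V in Db major, VI in C minor).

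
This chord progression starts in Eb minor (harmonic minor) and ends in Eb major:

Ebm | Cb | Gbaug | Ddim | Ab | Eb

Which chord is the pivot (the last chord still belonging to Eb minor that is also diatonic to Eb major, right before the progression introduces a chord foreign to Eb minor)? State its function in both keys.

Chords diatonic to Eb minor: Ebm, Fdim, Gbaug, Abm, Bb, Cb, Ddim.
Reading the progression, the first chord not in that set is Ab, so the modulation leaves Eb minor there.
The chord immediately before Ab is Ddim, which is diatonic to both keys: vii° in Eb minor and vii° in Eb major.

Ddim — vii° in Eb minor, vii° in Eb major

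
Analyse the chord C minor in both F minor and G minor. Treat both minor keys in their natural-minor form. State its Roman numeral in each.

v in F minor; iv in G minor

The scale of F minor (natural minor) is F G Ab Bb C Db Eb; C is degree 5, and the triad built there (C-Eb-G) is minor, so it is v.
The scale of G minor (natural minor) is G A Bb C D Eb F; C is degree 4, and the triad built there (C-Eb-G) is minor, so it is iv.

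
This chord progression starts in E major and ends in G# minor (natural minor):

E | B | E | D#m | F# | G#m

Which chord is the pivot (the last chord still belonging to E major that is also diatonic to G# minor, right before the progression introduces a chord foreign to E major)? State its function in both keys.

Chords diatonic to E major: E, F#m, G#m, A, B, C#m, D#dim.
Reading the progression, the first chord not in that set is D#m, so the modulation leaves E major there.
The chord immediately before D#m is E, which is diatonic to both keys: I in E major and VI in G# minor.

E — I in E major, VI in G# minor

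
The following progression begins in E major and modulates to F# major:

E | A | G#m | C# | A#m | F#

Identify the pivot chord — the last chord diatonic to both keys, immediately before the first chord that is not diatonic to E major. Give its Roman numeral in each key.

G#m — iii in E major, ii in F# major

Chords diatonic to E major: E, F#m, G#m, A, B, C#m, D#dim.
Reading the progression, the first chord not in that set is C#, so the modulation leaves E major there.
The chord immediately before C# is G#m, which is diatonic to both keys: iii in E major and ii in F# major.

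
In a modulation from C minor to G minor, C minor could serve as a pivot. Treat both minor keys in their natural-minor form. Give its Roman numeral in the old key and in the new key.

i in C minor; iv in G minor

The scale of C minor (natural minor) is C D Eb F G Ab Bb; C is degree 1, and the triad built there (C-Eb-G) is minor, so it is i.
The scale of G minor (natural minor) is G A Bb C D Eb F; C is degree 4, and the triad built there (C-Eb-G) is minor, so it is iv.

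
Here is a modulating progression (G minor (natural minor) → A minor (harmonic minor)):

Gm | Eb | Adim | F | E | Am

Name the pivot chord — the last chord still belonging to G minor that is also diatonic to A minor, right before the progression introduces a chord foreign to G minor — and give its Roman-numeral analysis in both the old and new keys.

F — VII in G minor, VI in A minor

Chords diatonic to G minor: Gm, Adim, Bb, Cm, Dm, Eb, F.
Reading the progression, the first chord not in that set is E, so the modulation leaves G minor there.
The chord immediately before E is F, which is diatonic to both keys: VII in G minor and VI in A minor.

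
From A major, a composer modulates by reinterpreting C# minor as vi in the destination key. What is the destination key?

E major

The numeral vi denotes a minor triad on scale degree 6. With C# on degree 6, the tonic of the new key is E.
Degree 6 carries a minor triad in major keys, so the destination is E major.
Check: the diatonic triads of E major are E (I), F#m (ii), G#m (iii), A (IV), B (V), C#m (vi), D#dim (vii°) — C# minor is indeed vi.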